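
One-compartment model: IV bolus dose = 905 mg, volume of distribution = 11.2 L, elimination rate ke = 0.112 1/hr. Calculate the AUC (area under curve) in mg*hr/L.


C0 = Dose/Vd = 905/11.2 = 80.8036 mg/L
AUC = C0/ke = 80.8036/0.112
AUC = 721.5 mg*hr/L


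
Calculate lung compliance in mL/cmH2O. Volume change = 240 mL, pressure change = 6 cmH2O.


C = dV / dP
C = 240 / 6
C = 40 mL/cmH2O


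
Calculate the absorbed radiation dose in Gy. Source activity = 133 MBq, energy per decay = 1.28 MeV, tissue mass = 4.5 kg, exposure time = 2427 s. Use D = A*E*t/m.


A = 133 MBq = 1.3300e+08 Bq
E = 1.28 MeV = 2.05056e-13 J
D = A*E*t/m = 1.3300e+08*2.05056e-13*2427/4.5
D = 0.01471 Gy


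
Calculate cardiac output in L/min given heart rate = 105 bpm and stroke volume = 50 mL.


CO = HR * SV
CO = 105 * 50 / 1000
CO = 5.25 L/min


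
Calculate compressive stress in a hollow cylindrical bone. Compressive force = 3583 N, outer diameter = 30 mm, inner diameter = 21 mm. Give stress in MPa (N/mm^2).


A = pi*(r_o^2 - r_i^2)
r_o = 15 mm, r_i = 10.5 mm
A = 360.498 mm^2
sigma = F/A = 3583 / 360.498
sigma = 9.939 MPa


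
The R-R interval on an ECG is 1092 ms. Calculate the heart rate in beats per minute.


HR = 60 / RR_interval(s)
RR = 1092 ms = 1.092 s
HR = 60 / 1.092 = 54.95 bpm


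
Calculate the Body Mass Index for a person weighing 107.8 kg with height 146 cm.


BMI = weight / height^2
height = 146 cm = 1.46 m
BMI = 107.8 / 1.46^2
BMI = 50.57 kg/m^2


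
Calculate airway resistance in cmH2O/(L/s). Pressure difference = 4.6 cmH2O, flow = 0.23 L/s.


R = dP / flow
R = 4.6 / 0.23
R = 20 cmH2O/(L/s)


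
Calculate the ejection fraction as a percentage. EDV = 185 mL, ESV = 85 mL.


SV = EDV - ESV = 185 - 85 = 100 mL
EF = SV/EDV * 100 = 100/185 * 100
EF = 54.05%


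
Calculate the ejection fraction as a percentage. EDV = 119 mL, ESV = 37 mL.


SV = EDV - ESV = 119 - 37 = 82 mL
EF = SV/EDV * 100 = 82/119 * 100
EF = 68.91%


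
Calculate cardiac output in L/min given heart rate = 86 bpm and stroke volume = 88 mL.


CO = HR * SV
CO = 86 * 88 / 1000
CO = 7.568 L/min


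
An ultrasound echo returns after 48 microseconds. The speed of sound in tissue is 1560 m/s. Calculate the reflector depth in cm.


depth = c * t / 2
t = 48 us = 4.8000e-05 s
depth = 1560 * 4.8000e-05 / 2
depth = 0.03744 m = 3.744 cm


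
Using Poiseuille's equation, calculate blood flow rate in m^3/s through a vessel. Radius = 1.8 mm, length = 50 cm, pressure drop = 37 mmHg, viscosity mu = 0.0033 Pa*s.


Q = pi*r^4*dP / (8*mu*L)
r = 0.0018 m, L = 0.5 m
dP = 37 mmHg = 4932.914 Pa
Q = 1.2325e-05 m^3/s


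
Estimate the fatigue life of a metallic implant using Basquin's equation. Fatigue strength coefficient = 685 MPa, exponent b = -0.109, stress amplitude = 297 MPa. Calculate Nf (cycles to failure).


sigma_a = sigma_f' * (2Nf)^b
2Nf = (sigma_a/sigma_f')^(1/b)
2Nf = (297/685)^(1/-0.109)
2Nf = 2136.3423
Nf = 1068


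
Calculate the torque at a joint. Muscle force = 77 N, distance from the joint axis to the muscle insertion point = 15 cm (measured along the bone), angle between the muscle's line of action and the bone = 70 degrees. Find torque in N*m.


Torque = F * d * sin(theta)   (moment arm = d*sin(theta))
d = 15 cm = 0.15 m
Torque = 77 * 0.15 * sin(70)
Torque = 10.85 N*m


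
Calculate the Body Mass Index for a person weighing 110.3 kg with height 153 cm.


BMI = weight / height^2
height = 153 cm = 1.53 m
BMI = 110.3 / 1.53^2
BMI = 47.12 kg/m^2


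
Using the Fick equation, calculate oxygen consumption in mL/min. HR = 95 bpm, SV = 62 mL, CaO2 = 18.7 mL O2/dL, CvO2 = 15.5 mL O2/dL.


CO = HR*SV = 95*62/1000 = 5.89 L/min
a-v O2 diff = 18.7 - 15.5 = 3.2 mL/dL
VO2 = CO * (CaO2-CvO2) * 10 dL/L
VO2 = 5.89 * 3.2 * 10
VO2 = 188.5 mL/min


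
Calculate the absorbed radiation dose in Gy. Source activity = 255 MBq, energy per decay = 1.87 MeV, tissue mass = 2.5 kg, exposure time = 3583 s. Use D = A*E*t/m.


A = 255 MBq = 2.5500e+08 Bq
E = 1.87 MeV = 2.99574e-13 J
D = A*E*t/m = 2.5500e+08*2.99574e-13*3583/2.5
D = 0.1095 Gy


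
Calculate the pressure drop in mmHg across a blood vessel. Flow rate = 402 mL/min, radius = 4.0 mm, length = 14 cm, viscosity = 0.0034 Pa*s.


dP = 8*mu*L*Q / (pi*r^4)
Q = 402 mL/min = 6.7e-06 m^3/s
dP = 31.7236 Pa = 31.7236 / 133.322 mmHg = 0.2379 mmHg


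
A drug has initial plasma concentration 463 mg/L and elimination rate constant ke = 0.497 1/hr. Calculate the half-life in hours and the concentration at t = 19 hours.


t_half = ln(2) / ke = 0.693147 / 0.497 = 1.395 hr
C(t) = C0 * exp(-ke*t) = 463 * exp(-0.497*19)
C(19) = 0.03669 mg/L


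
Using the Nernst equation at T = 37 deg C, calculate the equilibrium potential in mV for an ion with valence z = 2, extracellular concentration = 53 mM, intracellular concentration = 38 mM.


E = (RT/(zF)) * ln(C_out/C_in)
T = 37 + 273.15 = 310.15 K
E = (8.314 * 310.15 / (2 * 96485)) * ln(53/38)
E = 4.446 mV


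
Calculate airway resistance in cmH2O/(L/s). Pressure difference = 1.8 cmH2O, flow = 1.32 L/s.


R = dP / flow
R = 1.8 / 1.32
R = 1.364 cmH2O/(L/s)


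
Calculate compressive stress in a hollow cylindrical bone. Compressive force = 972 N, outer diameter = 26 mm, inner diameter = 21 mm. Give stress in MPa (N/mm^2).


A = pi*(r_o^2 - r_i^2)
r_o = 13 mm, r_i = 10.5 mm
A = 184.569 mm^2
sigma = F/A = 972 / 184.569
sigma = 5.266 MPa


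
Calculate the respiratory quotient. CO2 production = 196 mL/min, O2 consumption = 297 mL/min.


RQ = VCO2 / VO2
RQ = 196 / 297
RQ = 0.6599


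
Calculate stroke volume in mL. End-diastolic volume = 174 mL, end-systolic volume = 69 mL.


SV = EDV - ESV
SV = 174 - 69
SV = 105 mL


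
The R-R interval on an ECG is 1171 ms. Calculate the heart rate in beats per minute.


HR = 60 / RR_interval(s)
RR = 1171 ms = 1.171 s
HR = 60 / 1.171 = 51.24 bpm


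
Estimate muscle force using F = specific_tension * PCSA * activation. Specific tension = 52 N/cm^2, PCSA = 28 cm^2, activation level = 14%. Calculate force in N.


F = sigma * PCSA * activation
F = 52 * 28 * 0.14
F = 203.8 N


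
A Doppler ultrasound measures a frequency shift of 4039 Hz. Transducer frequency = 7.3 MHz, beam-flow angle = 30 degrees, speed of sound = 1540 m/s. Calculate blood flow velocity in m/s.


v = fd * c / (2 * f0 * cos(theta))
v = 4039 * 1540 / (2 * 7.3000e+06 * cos(30))
v = 0.4919 m/s


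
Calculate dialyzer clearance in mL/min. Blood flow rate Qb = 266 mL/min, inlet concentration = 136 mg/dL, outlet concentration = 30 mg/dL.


K = Qb * (Cb_in - Cb_out) / Cb_in
K = 266 * (136 - 30) / 136
K = 207.3 mL/min


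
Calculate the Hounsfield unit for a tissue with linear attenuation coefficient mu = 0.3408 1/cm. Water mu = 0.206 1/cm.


HU = ((mu_tissue - mu_water) / mu_water) * 1000
HU = ((0.3408 - 0.206) / 0.206) * 1000
HU = 654.4


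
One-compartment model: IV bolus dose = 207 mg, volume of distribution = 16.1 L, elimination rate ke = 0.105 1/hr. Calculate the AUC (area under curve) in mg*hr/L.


C0 = Dose/Vd = 207/16.1 = 12.8571 mg/L
AUC = C0/ke = 12.8571/0.105
AUC = 122.4 mg*hr/L


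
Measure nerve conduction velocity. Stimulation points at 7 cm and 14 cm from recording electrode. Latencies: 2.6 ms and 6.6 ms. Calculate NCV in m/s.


Distance = (14 - 7) / 100 = 0.07 m
dt = (6.6 - 2.6) / 1000 = 0.004 s
NCV = dist / dt = 17.5 m/s


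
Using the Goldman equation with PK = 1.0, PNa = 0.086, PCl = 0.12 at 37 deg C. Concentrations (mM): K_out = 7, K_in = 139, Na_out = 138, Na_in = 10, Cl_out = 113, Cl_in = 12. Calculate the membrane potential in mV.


Vm = (RT/F)*ln((PK*Ko + PNa*Nao + PCl*Cli)/(PK*Ki + PNa*Nai + PCl*Clo))
Numer = 20.308, Denom = 153.42
Vm = -54.04 mV


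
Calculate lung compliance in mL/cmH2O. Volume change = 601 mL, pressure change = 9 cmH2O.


C = dV / dP
C = 601 / 9
C = 66.78 mL/cmH2O


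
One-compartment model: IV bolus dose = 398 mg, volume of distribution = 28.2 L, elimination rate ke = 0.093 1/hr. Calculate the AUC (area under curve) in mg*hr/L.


C0 = Dose/Vd = 398/28.2 = 14.1135 mg/L
AUC = C0/ke = 14.1135/0.093
AUC = 151.8 mg*hr/L


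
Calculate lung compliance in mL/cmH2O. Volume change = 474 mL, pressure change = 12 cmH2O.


C = dV / dP
C = 474 / 12
C = 39.5 mL/cmH2O


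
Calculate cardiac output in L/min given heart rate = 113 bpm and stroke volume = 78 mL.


CO = HR * SV
CO = 113 * 78 / 1000
CO = 8.814 L/min


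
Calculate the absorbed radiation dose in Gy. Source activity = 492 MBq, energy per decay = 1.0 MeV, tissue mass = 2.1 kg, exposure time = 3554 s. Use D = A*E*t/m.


A = 492 MBq = 4.9200e+08 Bq
E = 1.0 MeV = 1.602e-13 J
D = A*E*t/m = 4.9200e+08*1.602e-13*3554/2.1
D = 0.1334 Gy


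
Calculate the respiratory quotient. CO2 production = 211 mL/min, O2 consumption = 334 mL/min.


RQ = VCO2 / VO2
RQ = 211 / 334
RQ = 0.6317


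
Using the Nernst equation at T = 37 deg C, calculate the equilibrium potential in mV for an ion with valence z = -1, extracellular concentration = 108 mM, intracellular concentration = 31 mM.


E = (RT/(zF)) * ln(C_out/C_in)
T = 37 + 273.15 = 310.15 K
E = (8.314 * 310.15 / (-1 * 96485)) * ln(108/31)
E = -33.36 mV


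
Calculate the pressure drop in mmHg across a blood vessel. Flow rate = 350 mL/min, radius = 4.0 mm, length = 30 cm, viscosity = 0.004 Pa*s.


dP = 8*mu*L*Q / (pi*r^4)
Q = 350 mL/min = 5.83333e-06 m^3/s
dP = 69.6302 Pa = 69.6302 / 133.322 mmHg = 0.5223 mmHg


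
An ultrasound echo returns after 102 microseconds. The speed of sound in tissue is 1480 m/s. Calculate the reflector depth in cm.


depth = c * t / 2
t = 102 us = 1.0200e-04 s
depth = 1480 * 1.0200e-04 / 2
depth = 0.07548 m = 7.548 cm


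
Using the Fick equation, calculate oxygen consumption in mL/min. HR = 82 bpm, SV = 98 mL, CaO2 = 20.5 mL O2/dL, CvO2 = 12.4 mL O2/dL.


CO = HR*SV = 82*98/1000 = 8.036 L/min
a-v O2 diff = 20.5 - 12.4 = 8.1 mL/dL
VO2 = CO * (CaO2-CvO2) * 10 dL/L
VO2 = 8.036 * 8.1 * 10
VO2 = 650.9 mL/min


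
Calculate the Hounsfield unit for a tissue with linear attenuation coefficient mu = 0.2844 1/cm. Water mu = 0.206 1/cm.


HU = ((mu_tissue - mu_water) / mu_water) * 1000
HU = ((0.2844 - 0.206) / 0.206) * 1000
HU = 380.6


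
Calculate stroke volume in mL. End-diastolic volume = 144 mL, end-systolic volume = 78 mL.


SV = EDV - ESV
SV = 144 - 78
SV = 66 mL


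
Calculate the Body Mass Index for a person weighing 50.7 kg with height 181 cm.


BMI = weight / height^2
height = 181 cm = 1.81 m
BMI = 50.7 / 1.81^2
BMI = 15.48 kg/m^2


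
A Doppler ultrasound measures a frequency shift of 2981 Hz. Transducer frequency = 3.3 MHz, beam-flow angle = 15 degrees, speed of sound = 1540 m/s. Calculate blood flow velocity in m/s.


v = fd * c / (2 * f0 * cos(theta))
v = 2981 * 1540 / (2 * 3.3000e+06 * cos(15))
v = 0.7201 m/s


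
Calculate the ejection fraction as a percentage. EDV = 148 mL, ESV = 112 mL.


SV = EDV - ESV = 148 - 112 = 36 mL
EF = SV/EDV * 100 = 36/148 * 100
EF = 24.32%


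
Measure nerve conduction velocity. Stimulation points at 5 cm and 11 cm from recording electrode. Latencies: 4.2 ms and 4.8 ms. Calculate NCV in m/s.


Distance = (11 - 5) / 100 = 0.06 m
dt = (4.8 - 4.2) / 1000 = 6.0000e-04 s
NCV = dist / dt = 100 m/s


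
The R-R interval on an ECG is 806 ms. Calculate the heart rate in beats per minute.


HR = 60 / RR_interval(s)
RR = 806 ms = 0.806 s
HR = 60 / 0.806 = 74.44 bpm


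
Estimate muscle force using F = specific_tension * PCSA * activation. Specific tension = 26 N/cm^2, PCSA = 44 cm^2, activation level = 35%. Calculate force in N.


F = sigma * PCSA * activation
F = 26 * 44 * 0.35
F = 400.4 N


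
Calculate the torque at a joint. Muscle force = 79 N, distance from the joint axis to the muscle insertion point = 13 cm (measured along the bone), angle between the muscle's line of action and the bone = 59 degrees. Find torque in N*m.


Torque = F * d * sin(theta)   (moment arm = d*sin(theta))
d = 13 cm = 0.13 m
Torque = 79 * 0.13 * sin(59)
Torque = 8.803 N*m


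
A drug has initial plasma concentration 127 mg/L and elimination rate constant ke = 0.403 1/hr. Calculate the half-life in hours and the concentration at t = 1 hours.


t_half = ln(2) / ke = 0.693147 / 0.403 = 1.72 hr
C(t) = C0 * exp(-ke*t) = 127 * exp(-0.403*1)
C(1) = 84.88 mg/L


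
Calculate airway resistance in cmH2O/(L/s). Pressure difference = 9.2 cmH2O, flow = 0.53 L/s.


R = dP / flow
R = 9.2 / 0.53
R = 17.36 cmH2O/(L/s)


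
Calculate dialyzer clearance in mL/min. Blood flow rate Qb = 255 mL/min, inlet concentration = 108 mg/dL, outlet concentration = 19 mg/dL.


K = Qb * (Cb_in - Cb_out) / Cb_in
K = 255 * (108 - 19) / 108
K = 210.1 mL/min


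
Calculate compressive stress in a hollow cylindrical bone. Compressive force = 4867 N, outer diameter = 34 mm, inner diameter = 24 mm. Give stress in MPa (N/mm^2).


A = pi*(r_o^2 - r_i^2)
r_o = 17 mm, r_i = 12 mm
A = 455.531 mm^2
sigma = F/A = 4867 / 455.531
sigma = 10.68 MPa


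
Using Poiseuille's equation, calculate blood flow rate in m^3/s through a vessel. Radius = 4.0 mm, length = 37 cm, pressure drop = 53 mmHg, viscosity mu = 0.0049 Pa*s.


Q = pi*r^4*dP / (8*mu*L)
r = 0.004 m, L = 0.37 m
dP = 53 mmHg = 7066.066 Pa
Q = 3.9181e-04 m^3/s


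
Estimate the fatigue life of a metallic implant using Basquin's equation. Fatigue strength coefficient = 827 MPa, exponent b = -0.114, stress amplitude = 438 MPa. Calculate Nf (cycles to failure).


sigma_a = sigma_f' * (2Nf)^b
2Nf = (sigma_a/sigma_f')^(1/b)
2Nf = (438/827)^(1/-0.114)
2Nf = 263.83236
Nf = 131.9


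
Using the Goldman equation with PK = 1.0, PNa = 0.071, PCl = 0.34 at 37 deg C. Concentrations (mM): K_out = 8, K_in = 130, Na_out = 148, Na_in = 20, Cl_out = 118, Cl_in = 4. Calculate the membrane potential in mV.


Vm = (RT/F)*ln((PK*Ko + PNa*Nao + PCl*Cli)/(PK*Ki + PNa*Nai + PCl*Clo))
Numer = 19.868, Denom = 171.54
Vm = -57.61 mV


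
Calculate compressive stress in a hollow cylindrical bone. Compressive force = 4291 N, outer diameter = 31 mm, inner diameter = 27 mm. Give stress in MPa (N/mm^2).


A = pi*(r_o^2 - r_i^2)
r_o = 15.5 mm, r_i = 13.5 mm
A = 182.212 mm^2
sigma = F/A = 4291 / 182.212
sigma = 23.55 MPa


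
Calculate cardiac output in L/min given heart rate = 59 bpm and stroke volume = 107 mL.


CO = HR * SV
CO = 59 * 107 / 1000
CO = 6.313 L/min


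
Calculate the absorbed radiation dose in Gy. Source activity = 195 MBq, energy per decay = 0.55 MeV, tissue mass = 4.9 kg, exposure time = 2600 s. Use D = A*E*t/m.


A = 195 MBq = 1.9500e+08 Bq
E = 0.55 MeV = 8.811e-14 J
D = A*E*t/m = 1.9500e+08*8.811e-14*2600/4.9
D = 0.009117 Gy


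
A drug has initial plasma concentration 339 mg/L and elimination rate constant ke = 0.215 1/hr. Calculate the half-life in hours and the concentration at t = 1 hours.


t_half = ln(2) / ke = 0.693147 / 0.215 = 3.224 hr
C(t) = C0 * exp(-ke*t) = 339 * exp(-0.215*1)
C(1) = 273.4 mg/L


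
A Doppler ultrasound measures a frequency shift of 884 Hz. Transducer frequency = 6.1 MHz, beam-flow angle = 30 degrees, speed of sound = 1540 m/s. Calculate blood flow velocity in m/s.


v = fd * c / (2 * f0 * cos(theta))
v = 884 * 1540 / (2 * 6.1000e+06 * cos(30))
v = 0.1288 m/s


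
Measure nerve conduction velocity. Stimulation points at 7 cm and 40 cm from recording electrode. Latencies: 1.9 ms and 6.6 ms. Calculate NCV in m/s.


Distance = (40 - 7) / 100 = 0.33 m
dt = (6.6 - 1.9) / 1000 = 0.0047 s
NCV = dist / dt = 70.21 m/s


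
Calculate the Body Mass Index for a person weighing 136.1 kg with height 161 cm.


BMI = weight / height^2
height = 161 cm = 1.61 m
BMI = 136.1 / 1.61^2
BMI = 52.51 kg/m^2


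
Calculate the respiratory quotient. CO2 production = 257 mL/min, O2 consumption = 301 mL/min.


RQ = VCO2 / VO2
RQ = 257 / 301
RQ = 0.8538


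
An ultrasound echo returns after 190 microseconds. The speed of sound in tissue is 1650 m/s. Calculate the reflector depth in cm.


depth = c * t / 2
t = 190 us = 1.9000e-04 s
depth = 1650 * 1.9000e-04 / 2
depth = 0.15675 m = 15.675 cm


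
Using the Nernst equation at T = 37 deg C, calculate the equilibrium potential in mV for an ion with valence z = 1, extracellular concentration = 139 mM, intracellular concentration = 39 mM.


E = (RT/(zF)) * ln(C_out/C_in)
T = 37 + 273.15 = 310.15 K
E = (8.314 * 310.15 / (1 * 96485)) * ln(139/39)
E = 33.97 mV


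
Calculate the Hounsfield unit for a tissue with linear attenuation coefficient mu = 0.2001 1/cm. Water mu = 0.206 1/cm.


HU = ((mu_tissue - mu_water) / mu_water) * 1000
HU = ((0.2001 - 0.206) / 0.206) * 1000
HU = -28.64


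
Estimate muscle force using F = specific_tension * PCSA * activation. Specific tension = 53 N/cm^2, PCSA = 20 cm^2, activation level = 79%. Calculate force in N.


F = sigma * PCSA * activation
F = 53 * 20 * 0.79
F = 837.4 N


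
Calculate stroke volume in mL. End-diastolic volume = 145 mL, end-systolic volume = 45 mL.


SV = EDV - ESV
SV = 145 - 45
SV = 100 mL


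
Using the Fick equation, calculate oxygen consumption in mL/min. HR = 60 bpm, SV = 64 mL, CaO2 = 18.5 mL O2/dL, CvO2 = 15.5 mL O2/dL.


CO = HR*SV = 60*64/1000 = 3.84 L/min
a-v O2 diff = 18.5 - 15.5 = 3 mL/dL
VO2 = CO * (CaO2-CvO2) * 10 dL/L
VO2 = 3.84 * 3 * 10
VO2 = 115.2 mL/min


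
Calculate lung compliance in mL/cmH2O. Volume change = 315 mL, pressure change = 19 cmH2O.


C = dV / dP
C = 315 / 19
C = 16.58 mL/cmH2O


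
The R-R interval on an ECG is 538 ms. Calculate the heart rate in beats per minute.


HR = 60 / RR_interval(s)
RR = 538 ms = 0.538 s
HR = 60 / 0.538 = 111.5 bpm


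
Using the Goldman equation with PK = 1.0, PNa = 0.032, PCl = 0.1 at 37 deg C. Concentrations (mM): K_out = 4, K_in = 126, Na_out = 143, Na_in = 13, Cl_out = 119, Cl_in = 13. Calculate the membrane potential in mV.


Vm = (RT/F)*ln((PK*Ko + PNa*Nao + PCl*Cli)/(PK*Ki + PNa*Nai + PCl*Clo))
Numer = 9.876, Denom = 138.316
Vm = -70.54 mV


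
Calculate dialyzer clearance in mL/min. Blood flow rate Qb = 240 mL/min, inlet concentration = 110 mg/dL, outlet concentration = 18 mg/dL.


K = Qb * (Cb_in - Cb_out) / Cb_in
K = 240 * (110 - 18) / 110
K = 200.7 mL/min


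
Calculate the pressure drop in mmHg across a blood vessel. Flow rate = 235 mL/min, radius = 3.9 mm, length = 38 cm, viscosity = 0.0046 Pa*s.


dP = 8*mu*L*Q / (pi*r^4)
Q = 235 mL/min = 3.91667e-06 m^3/s
dP = 75.3599 Pa = 75.3599 / 133.322 mmHg = 0.5652 mmHg


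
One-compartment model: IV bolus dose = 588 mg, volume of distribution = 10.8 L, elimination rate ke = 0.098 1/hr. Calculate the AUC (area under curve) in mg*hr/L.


C0 = Dose/Vd = 588/10.8 = 54.4444 mg/L
AUC = C0/ke = 54.4444/0.098
AUC = 555.6 mg*hr/L


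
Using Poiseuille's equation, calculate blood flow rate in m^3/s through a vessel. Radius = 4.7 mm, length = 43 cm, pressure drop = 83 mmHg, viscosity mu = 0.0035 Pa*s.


Q = pi*r^4*dP / (8*mu*L)
r = 0.0047 m, L = 0.43 m
dP = 83 mmHg = 11065.726 Pa
Q = 0.001409 m^3/s


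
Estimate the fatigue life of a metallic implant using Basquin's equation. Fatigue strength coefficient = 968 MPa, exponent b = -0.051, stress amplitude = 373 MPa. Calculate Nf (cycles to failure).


sigma_a = sigma_f' * (2Nf)^b
2Nf = (sigma_a/sigma_f')^(1/b)
2Nf = (373/968)^(1/-0.051)
2Nf = 1.3210287e+08
Nf = 6.6051e+07


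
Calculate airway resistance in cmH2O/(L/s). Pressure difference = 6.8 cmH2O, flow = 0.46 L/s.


R = dP / flow
R = 6.8 / 0.46
R = 14.78 cmH2O/(L/s)


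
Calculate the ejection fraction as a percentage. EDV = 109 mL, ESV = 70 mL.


SV = EDV - ESV = 109 - 70 = 39 mL
EF = SV/EDV * 100 = 39/109 * 100
EF = 35.78%


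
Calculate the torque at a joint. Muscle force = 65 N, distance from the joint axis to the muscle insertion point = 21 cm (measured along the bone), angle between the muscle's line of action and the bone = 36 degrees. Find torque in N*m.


Torque = F * d * sin(theta)   (moment arm = d*sin(theta))
d = 21 cm = 0.21 m
Torque = 65 * 0.21 * sin(36)
Torque = 8.023 N*m


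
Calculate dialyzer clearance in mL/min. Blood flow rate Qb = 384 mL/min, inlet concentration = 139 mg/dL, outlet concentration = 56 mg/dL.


K = Qb * (Cb_in - Cb_out) / Cb_in
K = 384 * (139 - 56) / 139
K = 229.3 mL/min


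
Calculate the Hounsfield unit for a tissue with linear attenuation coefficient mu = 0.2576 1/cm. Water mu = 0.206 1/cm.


HU = ((mu_tissue - mu_water) / mu_water) * 1000
HU = ((0.2576 - 0.206) / 0.206) * 1000
HU = 250.5


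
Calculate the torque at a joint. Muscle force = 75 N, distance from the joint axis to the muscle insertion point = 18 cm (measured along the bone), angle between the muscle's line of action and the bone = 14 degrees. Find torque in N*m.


Torque = F * d * sin(theta)   (moment arm = d*sin(theta))
d = 18 cm = 0.18 m
Torque = 75 * 0.18 * sin(14)
Torque = 3.266 N*m


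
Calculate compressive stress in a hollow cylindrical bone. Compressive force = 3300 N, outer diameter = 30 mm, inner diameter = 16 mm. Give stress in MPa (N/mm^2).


A = pi*(r_o^2 - r_i^2)
r_o = 15 mm, r_i = 8 mm
A = 505.796 mm^2
sigma = F/A = 3300 / 505.796
sigma = 6.524 MPa


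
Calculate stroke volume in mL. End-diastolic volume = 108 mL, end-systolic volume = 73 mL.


SV = EDV - ESV
SV = 108 - 73
SV = 35 mL


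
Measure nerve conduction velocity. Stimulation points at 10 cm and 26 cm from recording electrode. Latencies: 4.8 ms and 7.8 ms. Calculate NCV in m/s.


Distance = (26 - 10) / 100 = 0.16 m
dt = (7.8 - 4.8) / 1000 = 0.003 s
NCV = dist / dt = 53.33 m/s


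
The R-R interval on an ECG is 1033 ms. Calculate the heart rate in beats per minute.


HR = 60 / RR_interval(s)
RR = 1033 ms = 1.033 s
HR = 60 / 1.033 = 58.08 bpm


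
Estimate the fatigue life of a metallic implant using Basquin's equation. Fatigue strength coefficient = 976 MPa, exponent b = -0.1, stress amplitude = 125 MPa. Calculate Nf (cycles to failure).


sigma_a = sigma_f' * (2Nf)^b
2Nf = (sigma_a/sigma_f')^(1/b)
2Nf = (125/976)^(1/-0.1)
2Nf = 8.4216666e+08
Nf = 4.2108e+08


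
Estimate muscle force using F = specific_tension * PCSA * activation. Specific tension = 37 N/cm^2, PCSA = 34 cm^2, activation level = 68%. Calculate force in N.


F = sigma * PCSA * activation
F = 37 * 34 * 0.68
F = 855.4 N


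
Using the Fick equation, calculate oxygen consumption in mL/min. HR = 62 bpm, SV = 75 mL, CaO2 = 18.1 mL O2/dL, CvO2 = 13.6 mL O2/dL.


CO = HR*SV = 62*75/1000 = 4.65 L/min
a-v O2 diff = 18.1 - 13.6 = 4.5 mL/dL
VO2 = CO * (CaO2-CvO2) * 10 dL/L
VO2 = 4.65 * 4.5 * 10
VO2 = 209.3 mL/min


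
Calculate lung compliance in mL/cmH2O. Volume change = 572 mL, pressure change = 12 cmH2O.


C = dV / dP
C = 572 / 12
C = 47.67 mL/cmH2O


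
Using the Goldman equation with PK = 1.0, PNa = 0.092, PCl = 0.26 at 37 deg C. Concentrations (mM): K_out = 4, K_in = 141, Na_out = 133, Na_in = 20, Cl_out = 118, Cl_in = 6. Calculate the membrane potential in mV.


Vm = (RT/F)*ln((PK*Ko + PNa*Nao + PCl*Cli)/(PK*Ki + PNa*Nai + PCl*Clo))
Numer = 17.796, Denom = 173.52
Vm = -60.86 mV


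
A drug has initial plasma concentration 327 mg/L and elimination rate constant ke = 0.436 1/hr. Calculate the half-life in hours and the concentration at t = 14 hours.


t_half = ln(2) / ke = 0.693147 / 0.436 = 1.59 hr
C(t) = C0 * exp(-ke*t) = 327 * exp(-0.436*14)
C(14) = 0.7305 mg/L


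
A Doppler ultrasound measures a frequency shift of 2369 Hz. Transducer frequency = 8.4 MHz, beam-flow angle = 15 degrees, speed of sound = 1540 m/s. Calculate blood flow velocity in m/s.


v = fd * c / (2 * f0 * cos(theta))
v = 2369 * 1540 / (2 * 8.4000e+06 * cos(15))
v = 0.2248 m/s


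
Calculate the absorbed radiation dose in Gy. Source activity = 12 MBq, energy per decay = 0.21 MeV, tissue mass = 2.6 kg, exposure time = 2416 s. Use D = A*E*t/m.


A = 12 MBq = 1.2000e+07 Bq
E = 0.21 MeV = 3.3642e-14 J
D = A*E*t/m = 1.2000e+07*3.3642e-14*2416/2.6
D = 3.7513e-04 Gy


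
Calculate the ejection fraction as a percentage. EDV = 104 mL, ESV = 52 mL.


SV = EDV - ESV = 104 - 52 = 52 mL
EF = SV/EDV * 100 = 52/104 * 100
EF = 50%


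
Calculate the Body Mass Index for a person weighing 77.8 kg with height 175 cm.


BMI = weight / height^2
height = 175 cm = 1.75 m
BMI = 77.8 / 1.75^2
BMI = 25.4 kg/m^2


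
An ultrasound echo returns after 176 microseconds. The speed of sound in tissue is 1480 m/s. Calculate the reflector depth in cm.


depth = c * t / 2
t = 176 us = 1.7600e-04 s
depth = 1480 * 1.7600e-04 / 2
depth = 0.13024 m = 13.024 cm


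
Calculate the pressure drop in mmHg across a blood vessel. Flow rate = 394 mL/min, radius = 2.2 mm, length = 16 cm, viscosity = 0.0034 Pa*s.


dP = 8*mu*L*Q / (pi*r^4)
Q = 394 mL/min = 6.56667e-06 m^3/s
dP = 388.323 Pa = 388.323 / 133.322 mmHg = 2.913 mmHg


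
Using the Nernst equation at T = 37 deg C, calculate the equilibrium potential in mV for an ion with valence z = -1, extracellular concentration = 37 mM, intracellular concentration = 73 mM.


E = (RT/(zF)) * ln(C_out/C_in)
T = 37 + 273.15 = 310.15 K
E = (8.314 * 310.15 / (-1 * 96485)) * ln(37/73)
E = 18.16 mV


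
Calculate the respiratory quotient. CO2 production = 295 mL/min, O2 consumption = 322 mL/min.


RQ = VCO2 / VO2
RQ = 295 / 322
RQ = 0.9161


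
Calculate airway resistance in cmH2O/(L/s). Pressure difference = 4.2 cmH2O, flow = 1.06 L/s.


R = dP / flow
R = 4.2 / 1.06
R = 3.962 cmH2O/(L/s)


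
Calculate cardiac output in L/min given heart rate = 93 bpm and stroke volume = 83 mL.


CO = HR * SV
CO = 93 * 83 / 1000
CO = 7.719 L/min


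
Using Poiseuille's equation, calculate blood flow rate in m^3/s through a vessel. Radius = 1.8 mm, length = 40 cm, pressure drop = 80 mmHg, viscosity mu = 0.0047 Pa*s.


Q = pi*r^4*dP / (8*mu*L)
r = 0.0018 m, L = 0.4 m
dP = 80 mmHg = 10665.76 Pa
Q = 2.3388e-05 m^3/s


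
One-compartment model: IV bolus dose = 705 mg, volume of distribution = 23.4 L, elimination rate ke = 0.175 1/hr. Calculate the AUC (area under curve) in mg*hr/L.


C0 = Dose/Vd = 705/23.4 = 30.1282 mg/L
AUC = C0/ke = 30.1282/0.175
AUC = 172.2 mg*hr/L


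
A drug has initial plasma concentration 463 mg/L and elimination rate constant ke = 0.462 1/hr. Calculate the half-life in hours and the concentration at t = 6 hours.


t_half = ln(2) / ke = 0.693147 / 0.462 = 1.5 hr
C(t) = C0 * exp(-ke*t) = 463 * exp(-0.462*6)
C(6) = 28.95 mg/L


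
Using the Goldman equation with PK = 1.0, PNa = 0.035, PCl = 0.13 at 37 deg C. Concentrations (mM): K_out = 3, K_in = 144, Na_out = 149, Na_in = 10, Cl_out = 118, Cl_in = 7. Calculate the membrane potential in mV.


Vm = (RT/F)*ln((PK*Ko + PNa*Nao + PCl*Cli)/(PK*Ki + PNa*Nai + PCl*Clo))
Numer = 9.125, Denom = 159.69
Vm = -76.49 mV


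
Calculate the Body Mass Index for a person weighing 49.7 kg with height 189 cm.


BMI = weight / height^2
height = 189 cm = 1.89 m
BMI = 49.7 / 1.89^2
BMI = 13.91 kg/m^2


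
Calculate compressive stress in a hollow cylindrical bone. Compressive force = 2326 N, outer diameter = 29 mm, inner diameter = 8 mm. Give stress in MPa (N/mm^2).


A = pi*(r_o^2 - r_i^2)
r_o = 14.5 mm, r_i = 4 mm
A = 610.254 mm^2
sigma = F/A = 2326 / 610.254
sigma = 3.812 MPa


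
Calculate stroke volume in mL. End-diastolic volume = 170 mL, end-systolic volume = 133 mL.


SV = EDV - ESV
SV = 170 - 133
SV = 37 mL


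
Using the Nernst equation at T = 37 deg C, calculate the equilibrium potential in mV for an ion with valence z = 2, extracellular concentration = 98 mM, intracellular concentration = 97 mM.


E = (RT/(zF)) * ln(C_out/C_in)
T = 37 + 273.15 = 310.15 K
E = (8.314 * 310.15 / (2 * 96485)) * ln(98/97)
E = 0.1371 mV


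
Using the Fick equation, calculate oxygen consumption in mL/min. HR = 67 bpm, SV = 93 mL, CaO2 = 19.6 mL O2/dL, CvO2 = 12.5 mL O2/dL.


CO = HR*SV = 67*93/1000 = 6.231 L/min
a-v O2 diff = 19.6 - 12.5 = 7.1 mL/dL
VO2 = CO * (CaO2-CvO2) * 10 dL/L
VO2 = 6.231 * 7.1 * 10
VO2 = 442.4 mL/min


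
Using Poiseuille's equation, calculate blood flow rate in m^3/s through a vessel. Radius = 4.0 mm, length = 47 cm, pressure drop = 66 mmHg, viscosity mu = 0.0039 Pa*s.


Q = pi*r^4*dP / (8*mu*L)
r = 0.004 m, L = 0.47 m
dP = 66 mmHg = 8799.252 Pa
Q = 4.8260e-04 m^3/s


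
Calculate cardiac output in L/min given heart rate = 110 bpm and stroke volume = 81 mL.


CO = HR * SV
CO = 110 * 81 / 1000
CO = 8.91 L/min


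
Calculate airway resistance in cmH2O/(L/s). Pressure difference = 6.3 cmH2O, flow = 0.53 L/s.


R = dP / flow
R = 6.3 / 0.53
R = 11.89 cmH2O/(L/s)


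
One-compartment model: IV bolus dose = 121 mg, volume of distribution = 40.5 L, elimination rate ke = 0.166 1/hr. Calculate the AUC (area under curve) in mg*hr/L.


C0 = Dose/Vd = 121/40.5 = 2.98765 mg/L
AUC = C0/ke = 2.98765/0.166
AUC = 18 mg*hr/L


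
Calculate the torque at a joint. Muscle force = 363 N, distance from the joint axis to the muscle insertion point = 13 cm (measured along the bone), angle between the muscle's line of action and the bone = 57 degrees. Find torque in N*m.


Torque = F * d * sin(theta)   (moment arm = d*sin(theta))
d = 13 cm = 0.13 m
Torque = 363 * 0.13 * sin(57)
Torque = 39.58 N*m


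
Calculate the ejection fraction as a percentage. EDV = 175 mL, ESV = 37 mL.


SV = EDV - ESV = 175 - 37 = 138 mL
EF = SV/EDV * 100 = 138/175 * 100
EF = 78.86%


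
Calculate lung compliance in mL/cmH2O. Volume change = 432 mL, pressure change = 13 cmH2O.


C = dV / dP
C = 432 / 13
C = 33.23 mL/cmH2O


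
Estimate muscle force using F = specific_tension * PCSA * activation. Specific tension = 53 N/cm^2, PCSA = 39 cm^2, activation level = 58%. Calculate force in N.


F = sigma * PCSA * activation
F = 53 * 39 * 0.58
F = 1199 N


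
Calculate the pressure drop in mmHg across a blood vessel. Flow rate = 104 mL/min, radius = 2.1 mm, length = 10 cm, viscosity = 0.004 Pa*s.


dP = 8*mu*L*Q / (pi*r^4)
Q = 104 mL/min = 1.73333e-06 m^3/s
dP = 90.7829 Pa = 90.7829 / 133.322 mmHg = 0.6809 mmHg


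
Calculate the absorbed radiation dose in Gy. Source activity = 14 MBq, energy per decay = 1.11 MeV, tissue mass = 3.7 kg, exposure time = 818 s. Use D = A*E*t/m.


A = 14 MBq = 1.4000e+07 Bq
E = 1.11 MeV = 1.77822e-13 J
D = A*E*t/m = 1.4000e+07*1.77822e-13*818/3.7
D = 5.5038e-04 Gy


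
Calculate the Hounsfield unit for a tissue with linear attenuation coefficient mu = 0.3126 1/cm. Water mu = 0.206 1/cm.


HU = ((mu_tissue - mu_water) / mu_water) * 1000
HU = ((0.3126 - 0.206) / 0.206) * 1000
HU = 517.5


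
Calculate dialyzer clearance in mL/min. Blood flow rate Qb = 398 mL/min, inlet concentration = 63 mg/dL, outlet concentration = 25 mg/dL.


K = Qb * (Cb_in - Cb_out) / Cb_in
K = 398 * (63 - 25) / 63
K = 240.1 mL/min


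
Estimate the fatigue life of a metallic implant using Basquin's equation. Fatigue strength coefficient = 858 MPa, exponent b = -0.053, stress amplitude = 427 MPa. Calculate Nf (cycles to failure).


sigma_a = sigma_f' * (2Nf)^b
2Nf = (sigma_a/sigma_f')^(1/b)
2Nf = (427/858)^(1/-0.053)
2Nf = 522519.05
Nf = 2.613e+05


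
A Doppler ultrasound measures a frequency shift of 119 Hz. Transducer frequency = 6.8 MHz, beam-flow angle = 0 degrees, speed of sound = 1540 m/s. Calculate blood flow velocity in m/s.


v = fd * c / (2 * f0 * cos(theta))
v = 119 * 1540 / (2 * 6.8000e+06 * cos(0))
v = 0.01348 m/s


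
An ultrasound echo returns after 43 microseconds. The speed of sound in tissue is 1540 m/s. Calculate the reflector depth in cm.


depth = c * t / 2
t = 43 us = 4.3000e-05 s
depth = 1540 * 4.3000e-05 / 2
depth = 0.03311 m = 3.311 cm


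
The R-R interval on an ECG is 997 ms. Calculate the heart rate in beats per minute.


HR = 60 / RR_interval(s)
RR = 997 ms = 0.997 s
HR = 60 / 0.997 = 60.18 bpm


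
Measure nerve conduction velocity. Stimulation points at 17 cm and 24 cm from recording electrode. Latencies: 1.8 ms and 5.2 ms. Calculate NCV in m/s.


Distance = (24 - 17) / 100 = 0.07 m
dt = (5.2 - 1.8) / 1000 = 0.0034 s
NCV = dist / dt = 20.59 m/s


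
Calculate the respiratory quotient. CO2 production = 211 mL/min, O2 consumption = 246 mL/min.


RQ = VCO2 / VO2
RQ = 211 / 246
RQ = 0.8577


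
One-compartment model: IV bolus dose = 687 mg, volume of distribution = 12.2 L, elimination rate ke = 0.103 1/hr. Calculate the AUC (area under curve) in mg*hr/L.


C0 = Dose/Vd = 687/12.2 = 56.3115 mg/L
AUC = C0/ke = 56.3115/0.103
AUC = 546.7 mg*hr/L


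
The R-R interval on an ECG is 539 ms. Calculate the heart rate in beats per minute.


HR = 60 / RR_interval(s)
RR = 539 ms = 0.539 s
HR = 60 / 0.539 = 111.3 bpm


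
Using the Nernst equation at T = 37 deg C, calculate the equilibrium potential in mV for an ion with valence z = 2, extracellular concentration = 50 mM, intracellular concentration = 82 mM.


E = (RT/(zF)) * ln(C_out/C_in)
T = 37 + 273.15 = 310.15 K
E = (8.314 * 310.15 / (2 * 96485)) * ln(50/82)
E = -6.61 mV


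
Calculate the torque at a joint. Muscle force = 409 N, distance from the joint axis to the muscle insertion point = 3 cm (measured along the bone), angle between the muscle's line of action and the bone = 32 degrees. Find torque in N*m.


Torque = F * d * sin(theta)   (moment arm = d*sin(theta))
d = 3 cm = 0.03 m
Torque = 409 * 0.03 * sin(32)
Torque = 6.502 N*m


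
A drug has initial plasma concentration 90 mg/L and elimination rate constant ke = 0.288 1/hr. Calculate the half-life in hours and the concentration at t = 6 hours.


t_half = ln(2) / ke = 0.693147 / 0.288 = 2.407 hr
C(t) = C0 * exp(-ke*t) = 90 * exp(-0.288*6)
C(6) = 15.99 mg/L


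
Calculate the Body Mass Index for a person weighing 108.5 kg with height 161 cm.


BMI = weight / height^2
height = 161 cm = 1.61 m
BMI = 108.5 / 1.61^2
BMI = 41.86 kg/m^2


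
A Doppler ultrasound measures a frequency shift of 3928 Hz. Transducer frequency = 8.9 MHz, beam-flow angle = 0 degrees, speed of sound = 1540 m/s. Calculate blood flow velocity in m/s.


v = fd * c / (2 * f0 * cos(theta))
v = 3928 * 1540 / (2 * 8.9000e+06 * cos(0))
v = 0.3398 m/s


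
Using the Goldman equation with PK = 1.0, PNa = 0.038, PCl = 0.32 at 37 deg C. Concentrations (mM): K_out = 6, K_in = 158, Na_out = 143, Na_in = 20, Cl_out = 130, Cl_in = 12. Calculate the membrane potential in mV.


Vm = (RT/F)*ln((PK*Ko + PNa*Nao + PCl*Cli)/(PK*Ki + PNa*Nai + PCl*Clo))
Numer = 15.274, Denom = 200.36
Vm = -68.79 mV


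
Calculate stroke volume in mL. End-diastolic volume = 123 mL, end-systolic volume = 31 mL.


SV = EDV - ESV
SV = 123 - 31
SV = 92 mL


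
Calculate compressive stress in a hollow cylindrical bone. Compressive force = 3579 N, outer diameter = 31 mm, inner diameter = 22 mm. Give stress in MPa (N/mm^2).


A = pi*(r_o^2 - r_i^2)
r_o = 15.5 mm, r_i = 11 mm
A = 374.635 mm^2
sigma = F/A = 3579 / 374.635
sigma = 9.553 MPa


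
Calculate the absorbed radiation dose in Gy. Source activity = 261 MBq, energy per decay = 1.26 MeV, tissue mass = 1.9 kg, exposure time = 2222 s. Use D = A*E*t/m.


A = 261 MBq = 2.6100e+08 Bq
E = 1.26 MeV = 2.01852e-13 J
D = A*E*t/m = 2.6100e+08*2.01852e-13*2222/1.9
D = 0.06161 Gy


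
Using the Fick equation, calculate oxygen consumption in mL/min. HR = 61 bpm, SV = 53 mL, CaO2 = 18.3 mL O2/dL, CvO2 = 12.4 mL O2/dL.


CO = HR*SV = 61*53/1000 = 3.233 L/min
a-v O2 diff = 18.3 - 12.4 = 5.9 mL/dL
VO2 = CO * (CaO2-CvO2) * 10 dL/L
VO2 = 3.233 * 5.9 * 10
VO2 = 190.7 mL/min


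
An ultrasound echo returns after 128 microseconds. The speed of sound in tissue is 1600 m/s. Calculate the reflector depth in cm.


depth = c * t / 2
t = 128 us = 1.2800e-04 s
depth = 1600 * 1.2800e-04 / 2
depth = 0.1024 m = 10.24 cm


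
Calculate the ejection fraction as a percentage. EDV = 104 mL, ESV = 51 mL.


SV = EDV - ESV = 104 - 51 = 53 mL
EF = SV/EDV * 100 = 53/104 * 100
EF = 50.96%


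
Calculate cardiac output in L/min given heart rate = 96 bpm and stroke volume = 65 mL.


CO = HR * SV
CO = 96 * 65 / 1000
CO = 6.24 L/min


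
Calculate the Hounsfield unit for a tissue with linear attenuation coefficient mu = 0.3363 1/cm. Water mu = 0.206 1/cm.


HU = ((mu_tissue - mu_water) / mu_water) * 1000
HU = ((0.3363 - 0.206) / 0.206) * 1000
HU = 632.5


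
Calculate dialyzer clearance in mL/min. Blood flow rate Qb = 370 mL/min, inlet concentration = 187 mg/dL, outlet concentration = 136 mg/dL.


K = Qb * (Cb_in - Cb_out) / Cb_in
K = 370 * (187 - 136) / 187
K = 100.9 mL/min


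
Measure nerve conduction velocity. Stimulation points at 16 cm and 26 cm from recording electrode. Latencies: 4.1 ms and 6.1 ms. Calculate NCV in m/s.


Distance = (26 - 16) / 100 = 0.1 m
dt = (6.1 - 4.1) / 1000 = 0.002 s
NCV = dist / dt = 50 m/s


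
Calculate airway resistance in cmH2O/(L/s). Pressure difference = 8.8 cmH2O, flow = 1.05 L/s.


R = dP / flow
R = 8.8 / 1.05
R = 8.381 cmH2O/(L/s)


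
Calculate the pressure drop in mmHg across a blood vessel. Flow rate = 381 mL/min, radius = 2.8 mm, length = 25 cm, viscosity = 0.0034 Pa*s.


dP = 8*mu*L*Q / (pi*r^4)
Q = 381 mL/min = 6.35e-06 m^3/s
dP = 223.615 Pa = 223.615 / 133.322 mmHg = 1.677 mmHg


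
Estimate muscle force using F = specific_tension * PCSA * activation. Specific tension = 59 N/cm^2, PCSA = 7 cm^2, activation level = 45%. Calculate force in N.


F = sigma * PCSA * activation
F = 59 * 7 * 0.45
F = 185.8 N


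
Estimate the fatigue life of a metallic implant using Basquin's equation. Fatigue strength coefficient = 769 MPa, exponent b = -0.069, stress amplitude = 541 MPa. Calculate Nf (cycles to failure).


sigma_a = sigma_f' * (2Nf)^b
2Nf = (sigma_a/sigma_f')^(1/b)
2Nf = (541/769)^(1/-0.069)
2Nf = 163.48008
Nf = 81.74


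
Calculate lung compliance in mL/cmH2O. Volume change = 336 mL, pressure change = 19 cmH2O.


C = dV / dP
C = 336 / 19
C = 17.68 mL/cmH2O


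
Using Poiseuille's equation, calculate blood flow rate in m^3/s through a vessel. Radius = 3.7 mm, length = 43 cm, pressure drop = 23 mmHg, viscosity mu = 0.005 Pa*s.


Q = pi*r^4*dP / (8*mu*L)
r = 0.0037 m, L = 0.43 m
dP = 23 mmHg = 3066.406 Pa
Q = 1.0497e-04 m^3/s


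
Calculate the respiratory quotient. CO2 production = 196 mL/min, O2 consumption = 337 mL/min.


RQ = VCO2 / VO2
RQ = 196 / 337
RQ = 0.5816


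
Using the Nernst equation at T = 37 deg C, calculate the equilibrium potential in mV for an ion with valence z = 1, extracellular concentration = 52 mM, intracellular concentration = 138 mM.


E = (RT/(zF)) * ln(C_out/C_in)
T = 37 + 273.15 = 310.15 K
E = (8.314 * 310.15 / (1 * 96485)) * ln(52/138)
E = -26.08 mV


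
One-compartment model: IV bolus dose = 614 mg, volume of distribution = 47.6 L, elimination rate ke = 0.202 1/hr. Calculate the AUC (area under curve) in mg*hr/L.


C0 = Dose/Vd = 614/47.6 = 12.8992 mg/L
AUC = C0/ke = 12.8992/0.202
AUC = 63.86 mg*hr/L


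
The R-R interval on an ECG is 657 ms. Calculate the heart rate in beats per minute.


HR = 60 / RR_interval(s)
RR = 657 ms = 0.657 s
HR = 60 / 0.657 = 91.32 bpm


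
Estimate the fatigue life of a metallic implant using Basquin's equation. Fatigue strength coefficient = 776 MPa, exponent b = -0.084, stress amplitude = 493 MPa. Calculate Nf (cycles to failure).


sigma_a = sigma_f' * (2Nf)^b
2Nf = (sigma_a/sigma_f')^(1/b)
2Nf = (493/776)^(1/-0.084)
2Nf = 221.5207
Nf = 110.8


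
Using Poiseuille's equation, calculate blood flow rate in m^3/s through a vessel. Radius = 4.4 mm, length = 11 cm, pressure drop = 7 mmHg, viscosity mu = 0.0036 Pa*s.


Q = pi*r^4*dP / (8*mu*L)
r = 0.0044 m, L = 0.11 m
dP = 7 mmHg = 933.254 Pa
Q = 3.4688e-04 m^3/s
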